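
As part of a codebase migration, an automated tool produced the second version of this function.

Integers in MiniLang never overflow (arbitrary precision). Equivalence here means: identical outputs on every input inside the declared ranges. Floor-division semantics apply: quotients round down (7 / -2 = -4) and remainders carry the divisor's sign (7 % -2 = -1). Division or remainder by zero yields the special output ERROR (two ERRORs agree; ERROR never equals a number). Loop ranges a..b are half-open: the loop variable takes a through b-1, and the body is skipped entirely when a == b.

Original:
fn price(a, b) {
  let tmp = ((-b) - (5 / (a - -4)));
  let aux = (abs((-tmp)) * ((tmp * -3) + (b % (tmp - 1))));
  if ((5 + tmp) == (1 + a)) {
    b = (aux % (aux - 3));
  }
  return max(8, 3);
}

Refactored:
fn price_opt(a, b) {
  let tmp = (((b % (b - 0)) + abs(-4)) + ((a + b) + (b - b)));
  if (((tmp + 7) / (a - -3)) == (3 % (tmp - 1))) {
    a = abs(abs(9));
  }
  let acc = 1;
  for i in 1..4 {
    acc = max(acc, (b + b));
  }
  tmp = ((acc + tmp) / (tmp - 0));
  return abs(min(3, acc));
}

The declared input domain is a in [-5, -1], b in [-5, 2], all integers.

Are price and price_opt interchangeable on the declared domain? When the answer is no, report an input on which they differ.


These are not equivalent — on a=-5, b=-5 the outputs split (8 vs 1).
price: tmp := 10 | aux := -260 | ((5 + tmp) == (1 + a)): false | result 8
price_opt: tmp := -6 | (((tmp + 7) / (a - -3)) == (3 % (tmp - 1))): false | acc := 1 | iter i=1: | acc := 1 | iter i=2: | acc := 1 | iter i=3: | acc := 1 | tmp := 0 | result 1
verdict: not equivalent; witness: a=-5, b=-5


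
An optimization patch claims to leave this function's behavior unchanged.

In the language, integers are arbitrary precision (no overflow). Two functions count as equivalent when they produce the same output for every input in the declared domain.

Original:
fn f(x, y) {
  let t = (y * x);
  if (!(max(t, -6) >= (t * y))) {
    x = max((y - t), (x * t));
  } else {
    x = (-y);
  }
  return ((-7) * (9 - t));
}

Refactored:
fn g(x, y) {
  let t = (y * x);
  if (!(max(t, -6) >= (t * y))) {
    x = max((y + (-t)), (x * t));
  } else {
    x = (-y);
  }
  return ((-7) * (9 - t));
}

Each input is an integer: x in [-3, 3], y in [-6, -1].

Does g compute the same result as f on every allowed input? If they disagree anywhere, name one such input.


This is a faithful refactor — arithmetic usage differs, but the computed results match everywhere.
As a probe, take x=0, y=-1: f runs t := 0 | (!(max(t, -6) >= (t * y))): false | x := 1 | result -63; g runs t := 0 | (!(max(t, -6) >= (t * y))): false | x := 1 | result -63; both end at -63.
Sweeping the whole domain (42 inputs) finds no disagreement.
verdict: equivalent


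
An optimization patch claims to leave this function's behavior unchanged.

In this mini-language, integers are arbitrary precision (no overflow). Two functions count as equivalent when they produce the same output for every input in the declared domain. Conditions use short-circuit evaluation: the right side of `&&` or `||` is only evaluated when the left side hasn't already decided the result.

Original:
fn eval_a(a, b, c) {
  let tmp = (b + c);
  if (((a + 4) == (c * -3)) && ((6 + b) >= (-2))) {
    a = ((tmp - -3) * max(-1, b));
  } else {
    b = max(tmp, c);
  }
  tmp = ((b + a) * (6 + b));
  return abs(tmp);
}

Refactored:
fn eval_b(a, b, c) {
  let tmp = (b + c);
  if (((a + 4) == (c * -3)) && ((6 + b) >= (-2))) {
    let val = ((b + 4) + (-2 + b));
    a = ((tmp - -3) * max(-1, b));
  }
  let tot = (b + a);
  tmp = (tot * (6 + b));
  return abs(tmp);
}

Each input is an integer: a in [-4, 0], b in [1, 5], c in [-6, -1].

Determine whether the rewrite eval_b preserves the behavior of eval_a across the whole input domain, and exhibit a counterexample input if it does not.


There is a counterexample at a=-4, b=1, c=-6: 9 on one side, 21 on the other.
eval_a: tmp becomes -5; next (((a + 4) == (c * -3)) && ((6 + b) >= (-2))) evaluates to false; next b becomes -5; next tmp becomes -9; next final value 9
eval_b: tmp becomes -5; next (((a + 4) == (c * -3)) && ((6 + b) >= (-2))) evaluates to false; next tot becomes -3; next tmp becomes -21; next final value 21
verdict: not equivalent; witness: a=-4, b=1, c=-6


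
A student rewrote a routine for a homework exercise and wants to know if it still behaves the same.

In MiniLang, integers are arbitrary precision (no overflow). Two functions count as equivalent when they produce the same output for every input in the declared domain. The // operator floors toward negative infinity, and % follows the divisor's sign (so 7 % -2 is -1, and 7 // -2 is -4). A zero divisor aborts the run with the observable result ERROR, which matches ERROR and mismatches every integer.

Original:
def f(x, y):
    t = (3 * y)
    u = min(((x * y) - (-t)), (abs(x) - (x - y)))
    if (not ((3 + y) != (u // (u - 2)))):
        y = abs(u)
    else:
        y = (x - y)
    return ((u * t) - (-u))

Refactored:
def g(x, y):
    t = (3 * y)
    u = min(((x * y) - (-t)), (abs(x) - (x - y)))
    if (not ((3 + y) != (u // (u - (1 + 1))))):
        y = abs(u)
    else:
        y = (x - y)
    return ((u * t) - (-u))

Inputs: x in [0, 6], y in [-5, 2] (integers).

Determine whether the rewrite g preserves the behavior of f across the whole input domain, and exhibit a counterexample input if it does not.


This is a faithful refactor — constant usage differs, and arithmetic usage differs, but the computed results match everywhere.
Tracing x=4, y=2: f: t = 6; u = 2; division by zero -> ERROR | g: t = 6; u = 2; division by zero -> ERROR — matching result ERROR.
Checked all 56 inputs in the declared domain: the outputs agree on every one.
verdict: equivalent


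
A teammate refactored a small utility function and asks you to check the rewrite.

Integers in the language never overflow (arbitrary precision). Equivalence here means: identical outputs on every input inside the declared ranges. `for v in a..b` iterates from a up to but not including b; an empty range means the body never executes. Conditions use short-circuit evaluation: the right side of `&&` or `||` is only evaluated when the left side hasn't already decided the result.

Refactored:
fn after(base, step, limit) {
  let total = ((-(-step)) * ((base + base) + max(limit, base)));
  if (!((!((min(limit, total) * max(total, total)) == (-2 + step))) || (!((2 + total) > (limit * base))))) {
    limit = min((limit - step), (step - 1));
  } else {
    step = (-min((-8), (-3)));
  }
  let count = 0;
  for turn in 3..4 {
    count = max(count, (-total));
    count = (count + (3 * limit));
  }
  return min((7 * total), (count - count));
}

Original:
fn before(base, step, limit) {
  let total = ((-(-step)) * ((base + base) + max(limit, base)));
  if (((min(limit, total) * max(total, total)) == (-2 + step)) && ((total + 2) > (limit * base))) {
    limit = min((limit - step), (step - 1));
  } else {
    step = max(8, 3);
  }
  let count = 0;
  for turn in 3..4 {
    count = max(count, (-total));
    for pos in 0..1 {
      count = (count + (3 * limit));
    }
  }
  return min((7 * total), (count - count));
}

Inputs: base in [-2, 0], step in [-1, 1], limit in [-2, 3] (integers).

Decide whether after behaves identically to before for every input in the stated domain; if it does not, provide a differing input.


Differences: min/max/abs usage differs, plus local variable names differ, plus statement counts differ, plus boolean connective usage differs, plus loop structure differs — yet all 54 inputs agree.
verdict: equivalent


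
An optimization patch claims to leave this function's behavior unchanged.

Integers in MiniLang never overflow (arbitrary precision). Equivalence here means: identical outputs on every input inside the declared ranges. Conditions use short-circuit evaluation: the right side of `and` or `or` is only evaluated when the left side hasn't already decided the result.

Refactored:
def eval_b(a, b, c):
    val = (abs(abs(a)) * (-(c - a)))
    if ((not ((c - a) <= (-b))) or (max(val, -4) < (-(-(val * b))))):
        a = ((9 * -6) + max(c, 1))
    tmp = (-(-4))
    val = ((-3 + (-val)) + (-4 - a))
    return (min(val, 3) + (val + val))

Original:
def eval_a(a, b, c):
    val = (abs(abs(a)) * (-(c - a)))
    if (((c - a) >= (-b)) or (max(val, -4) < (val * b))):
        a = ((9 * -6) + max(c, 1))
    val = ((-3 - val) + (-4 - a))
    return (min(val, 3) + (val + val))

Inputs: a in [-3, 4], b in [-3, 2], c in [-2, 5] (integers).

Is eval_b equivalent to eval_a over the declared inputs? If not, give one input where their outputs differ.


These are not equivalent — on a=-2, b=0, c=-2 the outputs split (95 vs -15).
eval_a: val becomes 0; next (((c - a) >= (-b)) or (max(val, -4) < (val * b))) evaluates to true; next a becomes -53; next val becomes 46; next final value 95
eval_b: val becomes 0; next ((not ((c - a) <= (-b))) or (max(val, -4) < (-(-(val * b))))) evaluates to false; next tmp becomes 4; next val becomes -5; next final value -15
verdict: not equivalent; witness: a=-2, b=0, c=-2


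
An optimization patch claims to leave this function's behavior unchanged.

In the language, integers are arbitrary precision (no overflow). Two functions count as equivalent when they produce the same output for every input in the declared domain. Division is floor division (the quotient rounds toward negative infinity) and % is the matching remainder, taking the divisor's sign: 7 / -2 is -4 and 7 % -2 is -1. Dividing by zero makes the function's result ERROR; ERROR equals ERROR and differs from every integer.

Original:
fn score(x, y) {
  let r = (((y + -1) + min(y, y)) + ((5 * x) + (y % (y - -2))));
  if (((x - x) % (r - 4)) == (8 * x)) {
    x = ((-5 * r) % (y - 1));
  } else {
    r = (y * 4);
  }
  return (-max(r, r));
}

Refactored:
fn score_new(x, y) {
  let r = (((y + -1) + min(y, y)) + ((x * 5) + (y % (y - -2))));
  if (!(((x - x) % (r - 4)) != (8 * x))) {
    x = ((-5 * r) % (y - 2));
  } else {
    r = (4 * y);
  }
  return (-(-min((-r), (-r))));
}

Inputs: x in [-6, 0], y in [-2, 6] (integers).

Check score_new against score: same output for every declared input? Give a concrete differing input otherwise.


Run the pair on x=0, y=1.
score: r = 2; (((x - x) % (r - 4)) == (8 * x)) -> true; division by zero -> ERROR
score_new: r = 2; (!(((x - x) % (r - 4)) != (8 * x))) -> true; x = 0; return -2
ERROR vs -2 — the two versions disagree here.
verdict: not equivalent; witness: x=0, y=1


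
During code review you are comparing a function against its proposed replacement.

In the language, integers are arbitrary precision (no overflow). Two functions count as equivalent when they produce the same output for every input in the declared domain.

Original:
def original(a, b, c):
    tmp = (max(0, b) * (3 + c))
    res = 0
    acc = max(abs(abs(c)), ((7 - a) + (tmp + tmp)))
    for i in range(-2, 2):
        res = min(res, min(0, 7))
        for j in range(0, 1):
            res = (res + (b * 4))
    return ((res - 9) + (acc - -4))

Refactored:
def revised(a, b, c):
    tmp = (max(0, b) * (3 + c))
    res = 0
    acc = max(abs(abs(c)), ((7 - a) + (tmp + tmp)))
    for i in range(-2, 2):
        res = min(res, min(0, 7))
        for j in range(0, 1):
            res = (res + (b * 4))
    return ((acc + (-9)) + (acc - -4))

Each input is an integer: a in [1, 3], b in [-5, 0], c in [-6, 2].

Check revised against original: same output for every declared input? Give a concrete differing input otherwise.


Not equivalent: a=1, b=-5, c=-6 separates them (-79 vs 7).
original: tmp=0, then res=0, then acc=6, then (i=-2), then res=0, then (j=0), then res=-20, then (i=-1), then res=-20, then (j=0), then res=-40, then (i=0), then res=-40, then (j=0), then res=-60, then (i=1), then res=-60, then (j=0), then res=-80, then returns -79
revised: tmp=0, then res=0, then acc=6, then (i=-2), then res=0, then (j=0), then res=-20, then (i=-1), then res=-20, then (j=0), then res=-40, then (i=0), then res=-40, then (j=0), then res=-60, then (i=1), then res=-60, then (j=0), then res=-80, then returns 7
verdict: not equivalent; witness: a=1, b=-5, c=-6


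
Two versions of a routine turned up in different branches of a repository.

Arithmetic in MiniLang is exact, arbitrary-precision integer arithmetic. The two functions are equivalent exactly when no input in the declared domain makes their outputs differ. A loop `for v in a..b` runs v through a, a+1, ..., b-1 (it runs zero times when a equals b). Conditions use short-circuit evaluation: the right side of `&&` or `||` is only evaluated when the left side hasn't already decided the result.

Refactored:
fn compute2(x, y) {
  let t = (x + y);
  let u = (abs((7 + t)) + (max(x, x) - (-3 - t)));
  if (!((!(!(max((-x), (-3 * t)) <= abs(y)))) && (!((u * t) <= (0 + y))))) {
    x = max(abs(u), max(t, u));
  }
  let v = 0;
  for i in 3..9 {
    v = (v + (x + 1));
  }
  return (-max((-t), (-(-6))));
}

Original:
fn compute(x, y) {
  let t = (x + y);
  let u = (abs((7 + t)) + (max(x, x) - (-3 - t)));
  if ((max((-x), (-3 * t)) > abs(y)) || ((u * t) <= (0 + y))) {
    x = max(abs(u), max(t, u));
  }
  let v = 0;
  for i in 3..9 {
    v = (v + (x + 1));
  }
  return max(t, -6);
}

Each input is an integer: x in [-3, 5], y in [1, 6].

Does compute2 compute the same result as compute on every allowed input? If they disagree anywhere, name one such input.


Consider the input x=-3, y=1.
compute: t=-2, then u=3, then ((max((-x), (-3 * t)) > abs(y)) || ((u * t) <= (0 + y))) is true, then x=3, then v=0, then (i=3), then v=4, then (i=4), then v=8, then (i=5), then v=12, then (i=6), then v=16, then (i=7), then v=20, then (i=8), then v=24, then returns -2
compute2: t=-2, then u=3, then (!((!(!(max((-x), (-3 * t)) <= abs(y)))) && (!((u * t) <= (0 + y))))) is true, then x=3, then v=0, then (i=3), then v=4, then (i=4), then v=8, then (i=5), then v=12, then (i=6), then v=16, then (i=7), then v=20, then (i=8), then v=24, then returns -6
-2 vs -6 — the two versions disagree here.
verdict: not equivalent; witness: x=-3, y=1


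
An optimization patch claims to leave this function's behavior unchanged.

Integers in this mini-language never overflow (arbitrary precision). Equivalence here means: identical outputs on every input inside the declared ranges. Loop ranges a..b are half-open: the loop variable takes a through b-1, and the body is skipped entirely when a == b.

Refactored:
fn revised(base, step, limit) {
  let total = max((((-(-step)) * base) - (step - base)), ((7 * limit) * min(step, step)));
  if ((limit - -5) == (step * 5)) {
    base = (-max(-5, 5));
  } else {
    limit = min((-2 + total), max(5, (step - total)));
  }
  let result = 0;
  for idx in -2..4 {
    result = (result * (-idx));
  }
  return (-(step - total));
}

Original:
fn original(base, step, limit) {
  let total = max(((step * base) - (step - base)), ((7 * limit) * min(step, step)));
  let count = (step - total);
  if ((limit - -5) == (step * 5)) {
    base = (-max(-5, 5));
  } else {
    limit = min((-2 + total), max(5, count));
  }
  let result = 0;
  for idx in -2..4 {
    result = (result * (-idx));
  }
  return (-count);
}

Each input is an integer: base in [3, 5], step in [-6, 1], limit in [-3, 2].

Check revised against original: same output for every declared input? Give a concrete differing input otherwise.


Reading the diff, among the changes: arithmetic usage differs, and statement counts differ, and local variable names differ.
One worked example (base=5, step=1, limit=-2) — original: total becomes 9; next count becomes -8; next ((limit - -5) == (step * 5)) evaluates to false; next limit becomes 5; next result becomes 0; next at idx=-2:; next result becomes 0; next at idx=-1:; next result becomes 0; next at idx=0:; next result becomes 0; next at idx=1:; next result becomes 0; next at idx=2:; next result becomes 0; next at idx=3:; next result becomes 0; next final value 8; revised: total becomes 9; next ((limit - -5) == (step * 5)) evaluates to false; next limit becomes 5; next result becomes 0; next at idx=-2:; next result becomes 0; next at idx=-1:; next result becomes 0; next at idx=0:; next result becomes 0; next at idx=1:; next result becomes 0; next at idx=2:; next result becomes 0; next at idx=3:; next result becomes 0; next final value 8; agreement on 8.
Sweeping the whole domain (144 inputs) finds no disagreement.
verdict: equivalent


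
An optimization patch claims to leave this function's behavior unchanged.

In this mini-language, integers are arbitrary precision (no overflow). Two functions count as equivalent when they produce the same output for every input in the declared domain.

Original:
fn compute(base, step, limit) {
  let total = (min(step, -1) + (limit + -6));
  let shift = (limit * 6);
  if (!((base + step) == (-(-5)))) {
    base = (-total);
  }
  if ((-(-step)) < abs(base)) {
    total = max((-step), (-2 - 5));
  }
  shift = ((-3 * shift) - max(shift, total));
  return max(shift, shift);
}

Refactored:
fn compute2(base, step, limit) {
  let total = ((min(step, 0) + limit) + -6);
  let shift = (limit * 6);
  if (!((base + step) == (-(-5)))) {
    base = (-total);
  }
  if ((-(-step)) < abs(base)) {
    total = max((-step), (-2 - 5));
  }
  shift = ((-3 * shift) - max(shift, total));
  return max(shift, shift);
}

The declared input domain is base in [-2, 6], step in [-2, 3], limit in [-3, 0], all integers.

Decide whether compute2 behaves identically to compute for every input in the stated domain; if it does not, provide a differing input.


These are not equivalent — on base=2, step=3, limit=-3 the outputs split (64 vs 63).
compute: total becomes -10; next shift becomes -18; next (!((base + step) == (-(-5)))) evaluates to false; next ((-(-step)) < abs(base)) evaluates to false; next shift becomes 64; next final value 64
compute2: total becomes -9; next shift becomes -18; next (!((base + step) == (-(-5)))) evaluates to false; next ((-(-step)) < abs(base)) evaluates to false; next shift becomes 63; next final value 63
verdict: not equivalent; witness: base=2, step=3, limit=-3


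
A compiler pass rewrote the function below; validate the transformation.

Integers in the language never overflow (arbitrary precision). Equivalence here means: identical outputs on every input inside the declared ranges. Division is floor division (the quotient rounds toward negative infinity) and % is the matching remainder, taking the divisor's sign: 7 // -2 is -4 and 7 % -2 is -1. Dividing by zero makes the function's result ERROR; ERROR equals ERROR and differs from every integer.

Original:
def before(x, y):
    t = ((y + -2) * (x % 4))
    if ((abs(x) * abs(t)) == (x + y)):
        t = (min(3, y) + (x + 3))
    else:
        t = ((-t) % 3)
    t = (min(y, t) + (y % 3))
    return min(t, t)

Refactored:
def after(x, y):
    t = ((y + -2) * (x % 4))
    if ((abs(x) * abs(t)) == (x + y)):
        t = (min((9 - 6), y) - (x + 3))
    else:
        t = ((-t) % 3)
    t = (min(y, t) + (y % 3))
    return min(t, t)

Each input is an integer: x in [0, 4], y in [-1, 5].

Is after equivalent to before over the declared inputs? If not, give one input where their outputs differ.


Try x=0, y=0.
before: t := 0 | ((abs(x) * abs(t)) == (x + y)): true | t := 3 | t := 0 | result 0
after: t := 0 | ((abs(x) * abs(t)) == (x + y)): true | t := -3 | t := -3 | result -3
0 vs -3 — the two versions disagree here.
verdict: not equivalent; witness: x=0, y=0


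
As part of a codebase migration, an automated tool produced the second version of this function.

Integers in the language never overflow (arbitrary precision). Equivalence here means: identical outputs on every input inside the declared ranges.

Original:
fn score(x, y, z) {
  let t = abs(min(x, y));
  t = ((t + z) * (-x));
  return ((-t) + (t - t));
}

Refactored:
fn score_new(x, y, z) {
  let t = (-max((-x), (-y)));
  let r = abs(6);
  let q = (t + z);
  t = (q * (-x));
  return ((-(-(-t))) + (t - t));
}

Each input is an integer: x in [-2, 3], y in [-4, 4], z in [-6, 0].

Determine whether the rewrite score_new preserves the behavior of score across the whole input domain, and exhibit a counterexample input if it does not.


x=-2, y=-4, z=-6 yields 4 from score but 20 from score_new.
verdict: not equivalent; witness: x=-2, y=-4, z=-6


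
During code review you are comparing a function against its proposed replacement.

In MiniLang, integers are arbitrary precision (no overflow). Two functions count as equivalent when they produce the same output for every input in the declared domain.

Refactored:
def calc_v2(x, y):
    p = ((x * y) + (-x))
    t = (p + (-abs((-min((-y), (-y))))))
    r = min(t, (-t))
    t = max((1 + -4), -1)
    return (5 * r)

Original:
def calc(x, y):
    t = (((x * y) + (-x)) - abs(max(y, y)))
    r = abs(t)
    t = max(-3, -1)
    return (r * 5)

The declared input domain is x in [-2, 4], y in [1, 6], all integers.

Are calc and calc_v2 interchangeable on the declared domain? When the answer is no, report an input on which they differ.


Not equivalent: x=-2, y=1 separates them (5 vs -5).
calc: t becomes -1; next r becomes 1; next t becomes -1; next final value 5
calc_v2: p becomes 0; next t becomes -1; next r becomes -1; next t becomes -1; next final value -5
verdict: not equivalent; witness: x=-2, y=1


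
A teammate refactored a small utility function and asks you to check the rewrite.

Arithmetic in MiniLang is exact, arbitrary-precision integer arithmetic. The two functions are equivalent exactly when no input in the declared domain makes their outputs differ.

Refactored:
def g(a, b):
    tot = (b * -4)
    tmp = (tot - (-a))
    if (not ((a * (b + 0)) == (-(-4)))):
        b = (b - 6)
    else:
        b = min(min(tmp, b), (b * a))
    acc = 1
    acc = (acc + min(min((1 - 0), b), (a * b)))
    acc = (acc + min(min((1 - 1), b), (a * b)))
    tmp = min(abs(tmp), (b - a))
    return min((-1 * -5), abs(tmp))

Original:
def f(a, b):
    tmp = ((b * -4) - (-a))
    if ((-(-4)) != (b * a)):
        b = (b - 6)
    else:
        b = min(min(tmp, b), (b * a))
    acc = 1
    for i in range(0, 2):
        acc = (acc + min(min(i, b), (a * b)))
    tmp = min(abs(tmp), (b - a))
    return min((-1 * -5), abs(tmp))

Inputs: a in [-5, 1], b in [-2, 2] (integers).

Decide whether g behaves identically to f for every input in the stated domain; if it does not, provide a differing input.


Comparing the listings, the differences include: comparison usage differs; and local variable names differ; and min/max/abs usage differs; and loop structure differs; and constant usage differs; and arithmetic usage differs; and statement counts differ; and boolean connective usage differs.
As a probe, take a=-4, b=-2: f runs tmp=4, then ((-(-4)) != (b * a)) is true, then b=-8, then acc=1, then (i=0), then acc=-7, then (i=1), then acc=-15, then tmp=-4, then returns 4; g runs tot=8, then tmp=4, then (not ((a * (b + 0)) == (-(-4)))) is true, then b=-8, then acc=1, then acc=-7, then acc=-15, then tmp=-4, then returns 4; both end at 4.
Checked all 35 inputs in the declared domain: the outputs agree on every one.
verdict: equivalent


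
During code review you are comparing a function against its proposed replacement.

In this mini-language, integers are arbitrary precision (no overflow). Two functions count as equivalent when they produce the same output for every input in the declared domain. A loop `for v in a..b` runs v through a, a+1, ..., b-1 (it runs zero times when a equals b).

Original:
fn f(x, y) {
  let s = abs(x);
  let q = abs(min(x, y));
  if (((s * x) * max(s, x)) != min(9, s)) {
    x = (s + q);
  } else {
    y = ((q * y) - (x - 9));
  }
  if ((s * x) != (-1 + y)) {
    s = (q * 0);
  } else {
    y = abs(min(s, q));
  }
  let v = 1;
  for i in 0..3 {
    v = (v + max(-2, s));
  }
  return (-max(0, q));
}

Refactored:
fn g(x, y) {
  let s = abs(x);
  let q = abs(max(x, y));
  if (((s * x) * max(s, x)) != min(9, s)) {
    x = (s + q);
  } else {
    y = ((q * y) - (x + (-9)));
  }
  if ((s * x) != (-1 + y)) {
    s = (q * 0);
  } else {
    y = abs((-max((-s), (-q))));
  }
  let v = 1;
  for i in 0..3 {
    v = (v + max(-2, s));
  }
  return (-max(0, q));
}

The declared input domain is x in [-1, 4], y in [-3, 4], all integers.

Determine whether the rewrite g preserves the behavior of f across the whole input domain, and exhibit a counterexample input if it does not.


Consider the input x=-1, y=-3.
f: s = 1; q = 3; (((s * x) * max(s, x)) != min(9, s)) -> true; x = 4; ((s * x) != (-1 + y)) -> true; s = 0; v = 1; [i=0]; v = 1; [i=1]; v = 1; [i=2]; v = 1; return -3
g: s = 1; q = 1; (((s * x) * max(s, x)) != min(9, s)) -> true; x = 2; ((s * x) != (-1 + y)) -> true; s = 0; v = 1; [i=0]; v = 1; [i=1]; v = 1; [i=2]; v = 1; return -1
-3 against -1: the behavior changed.
verdict: not equivalent; witness: x=-1, y=-3


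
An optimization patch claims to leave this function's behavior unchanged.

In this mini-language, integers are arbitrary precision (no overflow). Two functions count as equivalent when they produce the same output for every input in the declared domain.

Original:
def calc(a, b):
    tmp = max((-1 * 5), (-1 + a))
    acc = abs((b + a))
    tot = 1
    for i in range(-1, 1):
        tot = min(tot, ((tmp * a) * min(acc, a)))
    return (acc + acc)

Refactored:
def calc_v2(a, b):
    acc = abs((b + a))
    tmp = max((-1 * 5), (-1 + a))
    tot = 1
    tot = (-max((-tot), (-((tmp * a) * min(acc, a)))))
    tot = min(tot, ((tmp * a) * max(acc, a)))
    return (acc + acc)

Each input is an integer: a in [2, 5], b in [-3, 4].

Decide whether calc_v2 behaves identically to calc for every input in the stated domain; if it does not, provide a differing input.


Equivalent. The edit looks behavioral (`min(acc, a)` became `max(acc, a)`), but over these ranges it never changes the outcome.
Checked all 32 inputs in the declared domain: the outputs agree on every one.
Tracing a=2, b=-2: calc: tmp=1, then acc=0, then tot=1, then (i=-1), then tot=0, then (i=0), then tot=0, then returns 0 | calc_v2: acc=0, then tmp=1, then tot=1, then tot=0, then tot=0, then returns 0 — matching result 0.
verdict: equivalent


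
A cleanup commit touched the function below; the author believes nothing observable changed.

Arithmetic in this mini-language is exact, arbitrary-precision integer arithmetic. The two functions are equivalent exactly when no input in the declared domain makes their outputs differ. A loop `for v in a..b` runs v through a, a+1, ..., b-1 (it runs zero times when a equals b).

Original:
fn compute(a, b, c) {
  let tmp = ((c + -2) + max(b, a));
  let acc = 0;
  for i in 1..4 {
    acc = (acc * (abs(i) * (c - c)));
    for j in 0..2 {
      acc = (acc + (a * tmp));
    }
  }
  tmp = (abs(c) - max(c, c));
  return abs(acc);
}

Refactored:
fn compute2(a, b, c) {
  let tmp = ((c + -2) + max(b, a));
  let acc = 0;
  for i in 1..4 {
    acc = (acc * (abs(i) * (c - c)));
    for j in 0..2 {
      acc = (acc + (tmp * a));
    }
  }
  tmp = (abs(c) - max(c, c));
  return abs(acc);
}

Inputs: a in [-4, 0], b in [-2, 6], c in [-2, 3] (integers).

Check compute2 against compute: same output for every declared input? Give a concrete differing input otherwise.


Comparing the listings, the differences include: same computation, different form.
As a probe, take a=0, b=1, c=-2: compute runs tmp = -3; acc = 0; [i=1]; acc = 0; [j=0]; acc = 0; [j=1]; acc = 0; [i=2]; acc = 0; [j=0]; acc = 0; [j=1]; acc = 0; [i=3]; acc = 0; [j=0]; acc = 0; [j=1]; acc = 0; tmp = 4; return 0; compute2 runs tmp = -3; acc = 0; [i=1]; acc = 0; [j=0]; acc = 0; [j=1]; acc = 0; [i=2]; acc = 0; [j=0]; acc = 0; [j=1]; acc = 0; [i=3]; acc = 0; [j=0]; acc = 0; [j=1]; acc = 0; tmp = 4; return 0; both end at 0.
Every one of the 270 inputs gives matching results.
verdict: equivalent


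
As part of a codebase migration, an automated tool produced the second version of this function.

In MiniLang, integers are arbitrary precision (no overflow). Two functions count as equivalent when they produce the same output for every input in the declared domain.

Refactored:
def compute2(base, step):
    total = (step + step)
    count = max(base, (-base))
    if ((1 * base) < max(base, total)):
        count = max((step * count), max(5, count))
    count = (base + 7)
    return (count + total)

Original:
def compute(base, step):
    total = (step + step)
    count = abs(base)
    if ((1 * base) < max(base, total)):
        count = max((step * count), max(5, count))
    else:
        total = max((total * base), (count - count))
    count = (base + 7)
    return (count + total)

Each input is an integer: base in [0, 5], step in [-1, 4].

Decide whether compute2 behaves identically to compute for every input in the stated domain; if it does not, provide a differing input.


Run the pair on base=0, step=-1.
compute: total becomes -2; next count becomes 0; next ((1 * base) < max(base, total)) evaluates to false; next total becomes 0; next count becomes 7; next final value 7
compute2: total becomes -2; next count becomes 0; next ((1 * base) < max(base, total)) evaluates to false; next count becomes 7; next final value 5
7 vs 5 — the two versions disagree here.
verdict: not equivalent; witness: base=0, step=-1


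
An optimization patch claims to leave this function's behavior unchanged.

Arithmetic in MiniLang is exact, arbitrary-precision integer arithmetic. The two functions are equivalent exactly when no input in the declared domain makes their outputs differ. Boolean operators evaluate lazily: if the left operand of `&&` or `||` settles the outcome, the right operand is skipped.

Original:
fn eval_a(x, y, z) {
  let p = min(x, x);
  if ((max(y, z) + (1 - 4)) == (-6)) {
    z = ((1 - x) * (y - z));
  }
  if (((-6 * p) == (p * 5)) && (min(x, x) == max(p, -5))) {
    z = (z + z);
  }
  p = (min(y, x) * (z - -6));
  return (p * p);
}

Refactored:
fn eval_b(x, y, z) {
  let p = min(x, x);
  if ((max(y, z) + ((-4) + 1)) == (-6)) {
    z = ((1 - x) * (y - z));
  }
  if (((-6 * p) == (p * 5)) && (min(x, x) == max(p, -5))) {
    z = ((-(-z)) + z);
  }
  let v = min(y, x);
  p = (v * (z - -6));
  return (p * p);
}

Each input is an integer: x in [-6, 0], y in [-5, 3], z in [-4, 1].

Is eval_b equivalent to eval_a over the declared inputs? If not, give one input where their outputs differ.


Comparing the listings, the differences include: arithmetic usage differs; also statement counts differ; also local variable names differ.
Tracing x=-1, y=-3, z=1: eval_a: p=-1, then ((max(y, z) + (1 - 4)) == (-6)) is false, then (((-6 * p) == (p * 5)) && (min(x, x) == max(p, -5))) is false, then p=-21, then returns 441 | eval_b: p=-1, then ((max(y, z) + ((-4) + 1)) == (-6)) is false, then (((-6 * p) == (p * 5)) && (min(x, x) == max(p, -5))) is false, then v=-3, then p=-21, then returns 441 — matching result 441.
Every one of the 378 inputs gives matching results.
verdict: equivalent


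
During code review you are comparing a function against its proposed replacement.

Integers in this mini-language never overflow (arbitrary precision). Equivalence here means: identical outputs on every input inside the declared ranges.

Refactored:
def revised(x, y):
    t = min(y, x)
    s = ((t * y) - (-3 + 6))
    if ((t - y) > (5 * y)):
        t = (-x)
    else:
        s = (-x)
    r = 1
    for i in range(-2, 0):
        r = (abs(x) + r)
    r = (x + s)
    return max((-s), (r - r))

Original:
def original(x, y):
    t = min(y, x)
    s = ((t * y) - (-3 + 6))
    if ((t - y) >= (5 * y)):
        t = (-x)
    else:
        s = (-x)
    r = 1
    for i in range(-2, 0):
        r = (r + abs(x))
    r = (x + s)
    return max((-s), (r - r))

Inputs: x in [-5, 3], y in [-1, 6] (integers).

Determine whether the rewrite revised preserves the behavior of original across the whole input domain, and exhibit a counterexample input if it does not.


At x=0, y=0: original gives 3, revised gives 0.
verdict: not equivalent; witness: x=0, y=0


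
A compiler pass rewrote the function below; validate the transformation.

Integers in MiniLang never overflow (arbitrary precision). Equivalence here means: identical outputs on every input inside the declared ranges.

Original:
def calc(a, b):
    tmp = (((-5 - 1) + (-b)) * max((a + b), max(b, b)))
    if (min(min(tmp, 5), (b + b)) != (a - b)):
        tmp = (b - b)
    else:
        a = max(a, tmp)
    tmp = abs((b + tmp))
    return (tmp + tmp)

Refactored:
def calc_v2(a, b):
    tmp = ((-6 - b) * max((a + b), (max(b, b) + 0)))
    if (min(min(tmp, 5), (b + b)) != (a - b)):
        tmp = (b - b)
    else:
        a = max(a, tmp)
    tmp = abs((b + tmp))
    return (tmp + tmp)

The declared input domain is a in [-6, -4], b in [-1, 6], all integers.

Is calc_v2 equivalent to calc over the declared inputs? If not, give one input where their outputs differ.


Changes here: constant usage differs; the full 24-point sweep finds no disagreement.
verdict: equivalent


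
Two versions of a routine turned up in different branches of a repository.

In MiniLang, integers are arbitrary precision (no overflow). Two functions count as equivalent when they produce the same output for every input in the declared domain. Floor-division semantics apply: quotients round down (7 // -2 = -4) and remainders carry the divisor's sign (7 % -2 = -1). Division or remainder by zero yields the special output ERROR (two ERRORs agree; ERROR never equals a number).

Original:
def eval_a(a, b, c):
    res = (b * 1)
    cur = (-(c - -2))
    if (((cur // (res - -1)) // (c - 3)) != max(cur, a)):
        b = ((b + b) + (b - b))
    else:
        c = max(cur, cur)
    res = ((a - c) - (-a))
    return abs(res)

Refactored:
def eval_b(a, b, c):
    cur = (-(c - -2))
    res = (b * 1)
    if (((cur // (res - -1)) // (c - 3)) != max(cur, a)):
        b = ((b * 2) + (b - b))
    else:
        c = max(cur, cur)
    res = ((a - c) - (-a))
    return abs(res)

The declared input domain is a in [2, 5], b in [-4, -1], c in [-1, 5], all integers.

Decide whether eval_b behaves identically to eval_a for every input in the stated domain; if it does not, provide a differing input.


Reading the diff, among the changes: constant usage differs; also arithmetic usage differs.
As a probe, take a=3, b=-3, c=1: eval_a runs res = -3; cur = -3; (((cur // (res - -1)) // (c - 3)) != max(cur, a)) -> true; b = -6; res = 5; return 5; eval_b runs cur = -3; res = -3; (((cur // (res - -1)) // (c - 3)) != max(cur, a)) -> true; b = -6; res = 5; return 5; both end at 5.
An exhaustive pass over the 112 declared inputs shows identical outputs.
verdict: equivalent


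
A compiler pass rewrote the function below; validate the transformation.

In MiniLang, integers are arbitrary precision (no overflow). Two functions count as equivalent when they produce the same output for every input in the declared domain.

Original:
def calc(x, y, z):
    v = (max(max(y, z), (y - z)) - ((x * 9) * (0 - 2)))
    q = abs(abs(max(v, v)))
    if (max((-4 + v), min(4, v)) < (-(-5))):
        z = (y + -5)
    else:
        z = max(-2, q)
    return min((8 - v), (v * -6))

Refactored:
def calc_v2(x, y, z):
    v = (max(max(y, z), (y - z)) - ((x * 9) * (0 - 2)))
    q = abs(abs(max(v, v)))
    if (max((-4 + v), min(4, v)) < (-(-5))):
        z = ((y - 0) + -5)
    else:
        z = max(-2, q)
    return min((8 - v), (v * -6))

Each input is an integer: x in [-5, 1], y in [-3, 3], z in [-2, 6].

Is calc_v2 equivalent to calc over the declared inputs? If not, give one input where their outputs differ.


Changes here: constant usage differs, arithmetic usage differs; the full 441-point sweep finds no disagreement.
verdict: equivalent


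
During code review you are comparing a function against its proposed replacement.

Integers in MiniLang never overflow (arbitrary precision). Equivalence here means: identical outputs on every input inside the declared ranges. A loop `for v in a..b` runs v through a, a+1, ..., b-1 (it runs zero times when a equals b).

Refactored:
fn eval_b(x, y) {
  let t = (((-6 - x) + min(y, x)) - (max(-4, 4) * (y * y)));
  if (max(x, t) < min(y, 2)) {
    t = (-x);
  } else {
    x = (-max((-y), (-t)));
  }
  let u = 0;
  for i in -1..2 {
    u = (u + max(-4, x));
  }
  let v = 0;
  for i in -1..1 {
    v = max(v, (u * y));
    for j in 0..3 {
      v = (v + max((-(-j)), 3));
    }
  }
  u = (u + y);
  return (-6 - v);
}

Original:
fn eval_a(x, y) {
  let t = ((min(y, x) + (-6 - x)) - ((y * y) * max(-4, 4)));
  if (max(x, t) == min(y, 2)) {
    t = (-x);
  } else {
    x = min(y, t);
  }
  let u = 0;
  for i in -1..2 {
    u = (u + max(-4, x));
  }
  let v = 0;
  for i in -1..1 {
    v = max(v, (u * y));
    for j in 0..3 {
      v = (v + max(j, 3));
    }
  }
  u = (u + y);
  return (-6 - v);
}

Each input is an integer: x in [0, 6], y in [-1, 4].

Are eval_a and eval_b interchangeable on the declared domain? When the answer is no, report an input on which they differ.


x=1, y=1 yields -27 from eval_a but -24 from eval_b.
verdict: not equivalent; witness: x=1, y=1


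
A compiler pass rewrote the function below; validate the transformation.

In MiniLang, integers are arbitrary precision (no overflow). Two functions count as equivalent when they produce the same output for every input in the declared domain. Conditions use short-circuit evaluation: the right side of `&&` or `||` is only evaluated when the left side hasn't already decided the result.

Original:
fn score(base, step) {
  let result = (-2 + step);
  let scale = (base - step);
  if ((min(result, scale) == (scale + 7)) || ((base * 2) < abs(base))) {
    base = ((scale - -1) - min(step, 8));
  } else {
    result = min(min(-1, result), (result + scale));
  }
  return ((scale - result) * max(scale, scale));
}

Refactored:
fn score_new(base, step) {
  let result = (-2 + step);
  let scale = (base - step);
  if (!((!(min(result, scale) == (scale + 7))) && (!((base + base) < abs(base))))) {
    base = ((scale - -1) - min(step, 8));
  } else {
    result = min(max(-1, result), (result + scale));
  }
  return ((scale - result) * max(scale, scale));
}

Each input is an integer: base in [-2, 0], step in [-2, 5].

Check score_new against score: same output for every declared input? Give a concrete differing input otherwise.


Consider the input base=0, step=-2.
score: result becomes -4; next scale becomes 2; next ((min(result, scale) == (scale + 7)) || ((base * 2) < abs(base))) evaluates to false; next result becomes -4; next final value 12
score_new: result becomes -4; next scale becomes 2; next (!((!(min(result, scale) == (scale + 7))) && (!((base + base) < abs(base))))) evaluates to false; next result becomes -2; next final value 8
12 vs 8 — the two versions disagree here.
verdict: not equivalent; witness: base=0, step=-2


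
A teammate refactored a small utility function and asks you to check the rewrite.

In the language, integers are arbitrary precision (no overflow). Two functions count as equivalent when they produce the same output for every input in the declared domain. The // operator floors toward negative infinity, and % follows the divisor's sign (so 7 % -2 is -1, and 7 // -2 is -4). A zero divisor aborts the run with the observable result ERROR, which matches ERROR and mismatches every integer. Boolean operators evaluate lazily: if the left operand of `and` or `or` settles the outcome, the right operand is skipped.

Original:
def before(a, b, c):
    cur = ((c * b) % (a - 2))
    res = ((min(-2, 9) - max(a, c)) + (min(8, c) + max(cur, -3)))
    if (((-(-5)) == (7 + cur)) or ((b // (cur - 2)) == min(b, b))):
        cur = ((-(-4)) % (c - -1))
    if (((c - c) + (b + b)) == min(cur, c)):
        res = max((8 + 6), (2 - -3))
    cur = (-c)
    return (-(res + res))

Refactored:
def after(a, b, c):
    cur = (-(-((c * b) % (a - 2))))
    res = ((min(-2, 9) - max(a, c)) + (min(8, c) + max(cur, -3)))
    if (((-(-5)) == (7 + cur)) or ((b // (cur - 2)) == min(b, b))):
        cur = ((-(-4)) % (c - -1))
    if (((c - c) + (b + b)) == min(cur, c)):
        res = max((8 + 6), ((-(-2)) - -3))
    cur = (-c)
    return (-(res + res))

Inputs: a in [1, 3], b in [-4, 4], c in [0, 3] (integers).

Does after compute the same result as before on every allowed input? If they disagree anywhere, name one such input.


This is a faithful refactor — same computation, different form, but the computed results match everywhere.
Spot check at a=2, b=4, c=2 — before: divide-by-zero, output ERROR. after: divide-by-zero, output ERROR. Both give ERROR.
Every one of the 108 inputs gives matching results.
verdict: equivalent
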